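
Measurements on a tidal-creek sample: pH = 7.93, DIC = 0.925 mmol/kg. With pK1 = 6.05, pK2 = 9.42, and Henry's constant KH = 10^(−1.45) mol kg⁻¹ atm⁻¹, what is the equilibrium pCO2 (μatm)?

pCO2 = 329 μatm

α₀ = 1 / (1 + K1/[H⁺] + K1K2/[H⁺]²) = 1 / (1 + 10^+1.88 + 10^+0.39)
   = 1 / (1 + 75.858 + 2.4547) = 1/79.312 = 0.01261
[CO2*] = α₀ × DIC = 0.01261 × 0.925 = 0.01166 mmol/kg = 11.66 μmol/kg
pCO2 = [CO2*]/KH = 1.166×10^-5 / 3.548×10^-2 = 329 μatm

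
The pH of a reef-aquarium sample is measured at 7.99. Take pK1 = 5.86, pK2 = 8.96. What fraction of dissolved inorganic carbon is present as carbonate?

α₂ = 0.0961

α₂ = 1 / (1 + [H⁺]/K2 + [H⁺]²/(K1K2)) = 1 / (1 + 10^+0.97 + 10^-1.16)
   = 1 / (1 + 9.3325 + 0.069183) = 1/10.402 = 0.09614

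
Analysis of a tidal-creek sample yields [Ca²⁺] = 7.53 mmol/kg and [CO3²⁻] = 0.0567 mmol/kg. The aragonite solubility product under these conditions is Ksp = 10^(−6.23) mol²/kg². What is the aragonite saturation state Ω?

Ksp = 10^(−6.23) = 5.888×10^-7
Ω = [Ca²⁺][CO3²⁻]/Ksp = (7.53×10^-3)(0.0567×10^-3) / 5.888×10^-7 = 0.725

Ω = 0.725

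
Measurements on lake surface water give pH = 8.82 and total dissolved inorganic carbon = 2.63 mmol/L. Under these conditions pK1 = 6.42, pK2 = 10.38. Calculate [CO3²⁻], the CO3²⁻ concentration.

α₂ = 1 / (1 + [H⁺]/K2 + [H⁺]²/(K1K2)) = 1 / (1 + 10^+1.56 + 10^-0.84)
   = 1 / (1 + 36.308 + 0.14454) = 1/37.452 = 0.02670
[CO3²⁻] = α₂ × DIC = 0.02670 × 2.63 = 0.0702 mmol/L

[CO3²⁻] = 0.0702 mmol/L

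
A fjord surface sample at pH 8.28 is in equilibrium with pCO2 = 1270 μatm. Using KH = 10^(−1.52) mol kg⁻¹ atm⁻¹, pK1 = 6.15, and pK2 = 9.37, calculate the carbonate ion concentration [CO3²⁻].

[CO2*] = KH · pCO2 = 10^(−1.52) × 1270×10^-6 = 3.835×10^-5 mol/kg
α₀ = 1/(1 + K1/[H⁺] + K1K2/[H⁺]²) = 1/(1 + 10^+2.13 + 10^+1.04) = 0.006809
DIC = [CO2*]/α₀ = 3.835×10^-5 / 0.006809 = 5.633 mmol/kg
[CO3²⁻] = α₂·DIC; α₂ = 0.07466, so [CO3²⁻] = 0.07466 × 5.633 = 0.421 mmol/kg

[CO3²⁻] = 0.421 mmol/kg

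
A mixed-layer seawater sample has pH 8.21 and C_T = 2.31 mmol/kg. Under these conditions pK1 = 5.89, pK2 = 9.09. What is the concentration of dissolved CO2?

[CO2*] = 9.73 μmol/kg

α₀ = 1 / (1 + K1/[H⁺] + K1K2/[H⁺]²) = 1 / (1 + 10^+2.32 + 10^+1.44)
   = 1 / (1 + 208.93 + 27.542) = 1/237.47 = 0.004211
[CO2*] = α₀ × DIC = 0.004211 × 2.31 = 0.00973 mmol/kg = 9.73 μmol/kg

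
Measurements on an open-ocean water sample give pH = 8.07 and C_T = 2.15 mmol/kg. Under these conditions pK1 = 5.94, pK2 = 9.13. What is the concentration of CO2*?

α₀ = 1 / (1 + K1/[H⁺] + K1K2/[H⁺]²) = 1 / (1 + 10^+2.13 + 10^+1.07)
   = 1 / (1 + 134.90 + 11.749) = 1/147.65 = 0.006773
[CO2*] = α₀ × DIC = 0.006773 × 2.15 = 0.0146 mmol/kg = 14.6 μmol/kg

[CO2*] = 14.6 μmol/kg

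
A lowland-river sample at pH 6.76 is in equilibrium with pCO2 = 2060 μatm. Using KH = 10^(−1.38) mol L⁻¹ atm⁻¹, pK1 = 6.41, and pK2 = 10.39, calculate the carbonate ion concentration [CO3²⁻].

[CO2*] = KH · pCO2 = 10^(−1.38) × 2060×10^-6 = 8.588×10^-5 mol/L
α₀ = 1/(1 + K1/[H⁺] + K1K2/[H⁺]²) = 1/(1 + 10^+0.35 + 10^-3.28) = 0.3087
DIC = [CO2*]/α₀ = 8.588×10^-5 / 0.3087 = 0.2782 mmol/L
[CO3²⁻] = α₂·DIC; α₂ = 0.0001620, so [CO3²⁻] = 0.0001620 × 0.2782 = 4.51×10^-5 mmol/L = 0.0451 μmol/L

[CO3²⁻] = 0.0451 μmol/L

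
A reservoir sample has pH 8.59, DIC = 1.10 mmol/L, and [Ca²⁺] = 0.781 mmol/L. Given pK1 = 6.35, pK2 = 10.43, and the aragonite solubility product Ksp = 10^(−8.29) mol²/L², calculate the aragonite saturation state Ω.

Ω = 2.37

α₂ = 1 / (1 + [H⁺]/K2 + [H⁺]²/(K1K2)) = 1 / (1 + 10^+1.84 + 10^-0.40)
   = 1 / (1 + 69.183 + 0.39811) = 1/70.581 = 0.01417
[CO3²⁻] = α₂ × DIC = 0.01417 × 1.10 = 0.01558 mmol/L = 15.58 μmol/L
Ksp = 10^(−8.29) = 5.129×10^-9
Ω = [Ca²⁺][CO3²⁻]/Ksp = (0.781×10^-3)(1.558×10^-5) / 5.129×10^-9 = 2.37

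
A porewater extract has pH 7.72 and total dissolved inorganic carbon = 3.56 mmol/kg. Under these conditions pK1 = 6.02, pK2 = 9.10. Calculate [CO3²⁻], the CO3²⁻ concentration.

[CO3²⁻] = 0.140 mmol/kg

α₂ = 1 / (1 + [H⁺]/K2 + [H⁺]²/(K1K2)) = 1 / (1 + 10^+1.38 + 10^-0.32)
   = 1 / (1 + 23.988 + 0.47863) = 1/25.467 = 0.03927
[CO3²⁻] = α₂ × DIC = 0.03927 × 3.56 = 0.140 mmol/kg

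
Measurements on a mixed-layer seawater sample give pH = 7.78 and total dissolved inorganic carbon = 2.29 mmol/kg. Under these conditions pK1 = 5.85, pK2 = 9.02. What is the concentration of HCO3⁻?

α₁ = 1 / (1 + [H⁺]/K1 + K2/[H⁺]) = 1 / (1 + 10^-1.93 + 10^-1.24)
   = 1 / (1 + 0.011749 + 0.057544) = 1/1.0693 = 0.9352
[HCO3⁻] = α₁ × DIC = 0.9352 × 2.29 = 2.14 mmol/kg

[HCO3⁻] = 2.14 mmol/kg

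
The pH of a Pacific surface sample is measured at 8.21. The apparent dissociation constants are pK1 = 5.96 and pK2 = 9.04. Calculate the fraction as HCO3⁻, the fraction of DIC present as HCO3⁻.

α₁ = 1 / (1 + [H⁺]/K1 + K2/[H⁺]) = 1 / (1 + 10^-2.25 + 10^-0.83)
   = 1 / (1 + 0.0056234 + 0.14791) = 1/1.1535 = 0.8669

α₁ = 0.867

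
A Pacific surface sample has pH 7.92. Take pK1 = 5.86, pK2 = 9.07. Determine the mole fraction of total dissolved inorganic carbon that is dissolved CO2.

α₀ = 1 / (1 + K1/[H⁺] + K1K2/[H⁺]²) = 1 / (1 + 10^+2.06 + 10^+0.91)
   = 1 / (1 + 114.82 + 8.1283) = 1/123.94 = 0.008068

α₀ = 0.00807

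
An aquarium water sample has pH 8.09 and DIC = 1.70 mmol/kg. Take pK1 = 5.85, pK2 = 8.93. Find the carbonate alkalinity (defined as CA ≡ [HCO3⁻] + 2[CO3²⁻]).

CA = [HCO3⁻] + 2[CO3²⁻] = (α₁ + 2α₂)·DIC
At pH 8.09: [H⁺]/K1 = 10^-2.24 = 0.0057544, K2/[H⁺] = 10^-0.84 = 0.14454
α₁ = 1/(1 + 0.0057544 + 0.14454) = 1/1.1503 = 0.8693; α₂ = α₁·K2/[H⁺] = 0.1257
α₁ + 2α₂ = 1.1207
CA = 1.1207 × 1.70 = 1.91 mmol/kg

CA = 1.91 mmol/kg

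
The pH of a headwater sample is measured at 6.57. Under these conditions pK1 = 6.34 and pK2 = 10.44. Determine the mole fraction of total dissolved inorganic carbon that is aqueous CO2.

α₀ = 1 / (1 + K1/[H⁺] + K1K2/[H⁺]²) = 1 / (1 + 10^+0.23 + 10^-3.64)
   = 1 / (1 + 1.6982 + 0.00022909) = 1/2.6985 = 0.3706

α₀ = 0.371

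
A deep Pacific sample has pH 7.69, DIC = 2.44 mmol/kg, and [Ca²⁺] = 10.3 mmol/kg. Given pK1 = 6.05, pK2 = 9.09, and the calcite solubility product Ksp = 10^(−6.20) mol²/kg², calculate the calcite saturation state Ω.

Ω = 1.49

α₂ = 1 / (1 + [H⁺]/K2 + [H⁺]²/(K1K2)) = 1 / (1 + 10^+1.40 + 10^-0.24)
   = 1 / (1 + 25.119 + 0.57544) = 1/26.694 = 0.03746
[CO3²⁻] = α₂ × DIC = 0.03746 × 2.44 = 0.09141 mmol/kg
Ksp = 10^(−6.20) = 6.310×10^-7
Ω = [Ca²⁺][CO3²⁻]/Ksp = (10.3×10^-3)(9.141×10^-5) / 6.310×10^-7 = 1.49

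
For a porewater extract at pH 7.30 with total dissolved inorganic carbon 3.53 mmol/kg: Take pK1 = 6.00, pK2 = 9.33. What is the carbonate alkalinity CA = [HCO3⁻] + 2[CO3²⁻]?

CA = 3.39 mmol/kg

CA = [HCO3⁻] + 2[CO3²⁻] = (α₁ + 2α₂)·DIC
At pH 7.30: [H⁺]/K1 = 10^-1.30 = 0.050119, K2/[H⁺] = 10^-2.03 = 0.0093325
α₁ = 1/(1 + 0.050119 + 0.0093325) = 1/1.0595 = 0.9439; α₂ = α₁·K2/[H⁺] = 0.008809
α₁ + 2α₂ = 0.9615
CA = 0.9615 × 3.53 = 3.39 mmol/kg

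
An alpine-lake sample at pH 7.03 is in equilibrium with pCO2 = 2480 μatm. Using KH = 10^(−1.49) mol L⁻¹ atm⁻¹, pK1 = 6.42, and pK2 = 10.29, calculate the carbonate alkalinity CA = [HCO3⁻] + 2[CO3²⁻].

CA = 0.327 mmol/L

[CO2*] = KH · pCO2 = 10^(−1.49) × 2480×10^-6 = 8.025×10^-5 mol/L
α₀ = 1/(1 + K1/[H⁺] + K1K2/[H⁺]²) = 1/(1 + 10^+0.61 + 10^-2.65) = 0.1970
DIC = [CO2*]/α₀ = 8.025×10^-5 / 0.1970 = 0.4074 mmol/L
CA = (α₁ + 2α₂)·DIC = (0.8026 + 2×0.0004410) × 0.4074 = 0.327 mmol/L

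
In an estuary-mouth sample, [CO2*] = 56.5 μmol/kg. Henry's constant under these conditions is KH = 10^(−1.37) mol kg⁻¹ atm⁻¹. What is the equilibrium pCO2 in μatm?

KH = 10^(−1.37) = 4.266×10^-2 mol kg⁻¹ atm⁻¹
pCO2 = [CO2*]/KH = 56.5×10^-6 / 4.266×10^-2 = 1.32×10^-3 atm = 1320 μatm

pCO2 = 1320 μatm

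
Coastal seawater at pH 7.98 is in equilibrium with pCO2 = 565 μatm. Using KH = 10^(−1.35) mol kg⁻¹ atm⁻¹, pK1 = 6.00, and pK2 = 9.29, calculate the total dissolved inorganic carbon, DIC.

DIC = 2.55 mmol/kg

[CO2*] = KH · pCO2 = 10^(−1.35) × 565×10^-6 = 2.524×10^-5 mol/kg
α₀ = 1/(1 + K1/[H⁺] + K1K2/[H⁺]²) = 1/(1 + 10^+1.98 + 10^+0.67) = 0.009884
DIC = [CO2*]/α₀ = 2.524×10^-5 / 0.009884 = 2.55 mmol/kg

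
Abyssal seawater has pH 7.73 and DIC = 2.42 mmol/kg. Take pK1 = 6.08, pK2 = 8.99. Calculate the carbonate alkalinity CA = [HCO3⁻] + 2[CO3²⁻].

CA = 2.49 mmol/kg

CA = [HCO3⁻] + 2[CO3²⁻] = (α₁ + 2α₂)·DIC
At pH 7.73: [H⁺]/K1 = 10^-1.65 = 0.022387, K2/[H⁺] = 10^-1.26 = 0.054954
α₁ = 1/(1 + 0.022387 + 0.054954) = 1/1.0773 = 0.9282; α₂ = α₁·K2/[H⁺] = 0.05101
α₁ + 2α₂ = 1.0302
CA = 1.0302 × 2.42 = 2.49 mmol/kg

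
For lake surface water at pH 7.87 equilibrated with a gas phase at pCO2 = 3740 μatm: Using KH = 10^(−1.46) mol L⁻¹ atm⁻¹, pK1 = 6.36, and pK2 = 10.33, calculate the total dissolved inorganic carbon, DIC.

DIC = 4.34 mmol/L

[CO2*] = KH · pCO2 = 10^(−1.46) × 3740×10^-6 = 1.297×10^-4 mol/L
α₀ = 1/(1 + K1/[H⁺] + K1K2/[H⁺]²) = 1/(1 + 10^+1.51 + 10^-0.95) = 0.02988
DIC = [CO2*]/α₀ = 1.297×10^-4 / 0.02988 = 4.34 mmol/L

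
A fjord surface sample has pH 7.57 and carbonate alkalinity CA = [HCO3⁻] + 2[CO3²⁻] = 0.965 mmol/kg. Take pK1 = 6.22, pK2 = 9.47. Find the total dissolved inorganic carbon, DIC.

DIC = 0.995 mmol/kg

CA = [HCO3⁻] + 2[CO3²⁻] = (α₁ + 2α₂)·DIC
At pH 7.57: [H⁺]/K1 = 10^-1.35 = 0.044668, K2/[H⁺] = 10^-1.90 = 0.012589
α₁ = 1/(1 + 0.044668 + 0.012589) = 1/1.0573 = 0.9458; α₂ = α₁·K2/[H⁺] = 0.01191
α₁ + 2α₂ = 0.9697
DIC = CA / (α₁ + 2α₂) = 0.965 / 0.9697 = 0.995 mmol/kg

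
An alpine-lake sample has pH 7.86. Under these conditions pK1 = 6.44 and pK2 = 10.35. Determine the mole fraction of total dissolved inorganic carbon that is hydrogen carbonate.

α₁ = 0.960

α₁ = 1 / (1 + [H⁺]/K1 + K2/[H⁺]) = 1 / (1 + 10^-1.42 + 10^-2.49)
   = 1 / (1 + 0.038019 + 0.0032359) = 1/1.0413 = 0.9604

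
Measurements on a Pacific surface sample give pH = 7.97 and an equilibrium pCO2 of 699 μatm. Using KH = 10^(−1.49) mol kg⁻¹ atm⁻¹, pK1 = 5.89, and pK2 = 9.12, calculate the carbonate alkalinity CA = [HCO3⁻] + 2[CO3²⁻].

CA = 3.10 mmol/kg

[CO2*] = KH · pCO2 = 10^(−1.49) × 699×10^-6 = 2.262×10^-5 mol/kg
α₀ = 1/(1 + K1/[H⁺] + K1K2/[H⁺]²) = 1/(1 + 10^+2.08 + 10^+0.93) = 0.007708
DIC = [CO2*]/α₀ = 2.262×10^-5 / 0.007708 = 2.935 mmol/kg
CA = (α₁ + 2α₂)·DIC = (0.9267 + 2×0.06560) × 2.935 = 3.10 mmol/kg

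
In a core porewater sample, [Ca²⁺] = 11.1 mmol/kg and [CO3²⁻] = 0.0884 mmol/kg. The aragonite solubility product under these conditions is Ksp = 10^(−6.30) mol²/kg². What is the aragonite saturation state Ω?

Ksp = 10^(−6.30) = 5.012×10^-7
Ω = [Ca²⁺][CO3²⁻]/Ksp = (11.1×10^-3)(0.0884×10^-3) / 5.012×10^-7 = 1.96

Ω = 1.96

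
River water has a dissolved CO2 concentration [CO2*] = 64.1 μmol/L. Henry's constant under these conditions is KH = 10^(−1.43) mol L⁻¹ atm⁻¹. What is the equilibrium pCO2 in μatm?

pCO2 = 1730 μatm

KH = 10^(−1.43) = 3.715×10^-2 mol L⁻¹ atm⁻¹
pCO2 = [CO2*]/KH = 64.1×10^-6 / 3.715×10^-2 = 1.73×10^-3 atm = 1730 μatm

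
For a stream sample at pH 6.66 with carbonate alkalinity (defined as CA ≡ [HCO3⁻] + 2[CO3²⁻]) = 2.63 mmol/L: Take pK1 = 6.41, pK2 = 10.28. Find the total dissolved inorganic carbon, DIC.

DIC = 4.11 mmol/L

CA = [HCO3⁻] + 2[CO3²⁻] = (α₁ + 2α₂)·DIC
At pH 6.66: [H⁺]/K1 = 10^-0.25 = 0.56234, K2/[H⁺] = 10^-3.62 = 0.00023988
α₁ = 1/(1 + 0.56234 + 0.00023988) = 1/1.5626 = 0.6400; α₂ = α₁·K2/[H⁺] = 0.0001535
α₁ + 2α₂ = 0.6403
DIC = CA / (α₁ + 2α₂) = 2.63 / 0.6403 = 4.11 mmol/L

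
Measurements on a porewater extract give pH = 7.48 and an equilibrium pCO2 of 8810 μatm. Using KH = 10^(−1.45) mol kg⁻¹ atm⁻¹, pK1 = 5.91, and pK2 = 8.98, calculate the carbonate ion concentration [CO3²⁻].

[CO2*] = KH · pCO2 = 10^(−1.45) × 8810×10^-6 = 3.126×10^-4 mol/kg
α₀ = 1/(1 + K1/[H⁺] + K1K2/[H⁺]²) = 1/(1 + 10^+1.57 + 10^+0.07) = 0.02543
DIC = [CO2*]/α₀ = 3.126×10^-4 / 0.02543 = 12.29 mmol/kg
[CO3²⁻] = α₂·DIC; α₂ = 0.02987, so [CO3²⁻] = 0.02987 × 12.29 = 0.367 mmol/kg

[CO3²⁻] = 0.367 mmol/kg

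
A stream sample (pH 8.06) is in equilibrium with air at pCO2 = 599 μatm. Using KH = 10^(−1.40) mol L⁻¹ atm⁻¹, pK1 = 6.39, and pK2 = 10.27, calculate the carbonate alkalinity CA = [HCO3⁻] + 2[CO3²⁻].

CA = 1.13 mmol/L

[CO2*] = KH · pCO2 = 10^(−1.40) × 599×10^-6 = 2.385×10^-5 mol/L
α₀ = 1/(1 + K1/[H⁺] + K1K2/[H⁺]²) = 1/(1 + 10^+1.67 + 10^-0.54) = 0.02081
DIC = [CO2*]/α₀ = 2.385×10^-5 / 0.02081 = 1.146 mmol/L
CA = (α₁ + 2α₂)·DIC = (0.9732 + 2×0.006001) × 1.146 = 1.13 mmol/L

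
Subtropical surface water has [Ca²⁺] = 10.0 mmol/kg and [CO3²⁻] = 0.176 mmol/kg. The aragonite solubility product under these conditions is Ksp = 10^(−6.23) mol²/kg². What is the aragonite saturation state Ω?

Ksp = 10^(−6.23) = 5.888×10^-7
Ω = [Ca²⁺][CO3²⁻]/Ksp = (10.0×10^-3)(0.176×10^-3) / 5.888×10^-7 = 2.99

Ω = 2.99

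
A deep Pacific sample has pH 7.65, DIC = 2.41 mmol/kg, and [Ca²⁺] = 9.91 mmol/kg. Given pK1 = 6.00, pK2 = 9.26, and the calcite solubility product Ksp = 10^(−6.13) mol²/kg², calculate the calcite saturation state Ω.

Ω = 0.755

α₂ = 1 / (1 + [H⁺]/K2 + [H⁺]²/(K1K2)) = 1 / (1 + 10^+1.61 + 10^-0.04)
   = 1 / (1 + 40.738 + 0.91201) = 1/42.650 = 0.02345
[CO3²⁻] = α₂ × DIC = 0.02345 × 2.41 = 0.05651 mmol/kg
Ksp = 10^(−6.13) = 7.413×10^-7
Ω = [Ca²⁺][CO3²⁻]/Ksp = (9.91×10^-3)(5.651×10^-5) / 7.413×10^-7 = 0.755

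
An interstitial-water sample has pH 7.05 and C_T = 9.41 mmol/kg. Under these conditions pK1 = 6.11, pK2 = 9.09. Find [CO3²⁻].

α₂ = 1 / (1 + [H⁺]/K2 + [H⁺]²/(K1K2)) = 1 / (1 + 10^+2.04 + 10^+1.10)
   = 1 / (1 + 109.65 + 12.589) = 1/123.24 = 0.008114
[CO3²⁻] = α₂ × DIC = 0.008114 × 9.41 = 0.0764 mmol/kg

[CO3²⁻] = 0.0764 mmol/kg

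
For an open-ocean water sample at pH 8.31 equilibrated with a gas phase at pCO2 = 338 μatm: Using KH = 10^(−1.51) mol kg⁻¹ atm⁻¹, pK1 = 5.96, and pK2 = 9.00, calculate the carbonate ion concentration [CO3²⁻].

[CO3²⁻] = 0.477 mmol/kg

[CO2*] = KH · pCO2 = 10^(−1.51) × 338×10^-6 = 1.045×10^-5 mol/kg
α₀ = 1/(1 + K1/[H⁺] + K1K2/[H⁺]²) = 1/(1 + 10^+2.35 + 10^+1.66) = 0.003696
DIC = [CO2*]/α₀ = 1.045×10^-5 / 0.003696 = 2.826 mmol/kg
[CO3²⁻] = α₂·DIC; α₂ = 0.1689, so [CO3²⁻] = 0.1689 × 2.826 = 0.477 mmol/kg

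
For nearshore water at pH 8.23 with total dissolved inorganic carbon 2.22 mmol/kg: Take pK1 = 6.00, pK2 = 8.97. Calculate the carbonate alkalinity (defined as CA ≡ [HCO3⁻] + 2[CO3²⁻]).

CA = [HCO3⁻] + 2[CO3²⁻] = (α₁ + 2α₂)·DIC
At pH 8.23: [H⁺]/K1 = 10^-2.23 = 0.0058884, K2/[H⁺] = 10^-0.74 = 0.18197
α₁ = 1/(1 + 0.0058884 + 0.18197) = 1/1.1879 = 0.8419; α₂ = α₁·K2/[H⁺] = 0.1532
α₁ + 2α₂ = 1.1482
CA = 1.1482 × 2.22 = 2.55 mmol/kg

CA = 2.55 mmol/kg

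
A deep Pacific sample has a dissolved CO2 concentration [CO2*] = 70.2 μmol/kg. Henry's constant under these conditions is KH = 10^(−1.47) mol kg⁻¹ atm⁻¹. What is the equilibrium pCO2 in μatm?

KH = 10^(−1.47) = 3.388×10^-2 mol kg⁻¹ atm⁻¹
pCO2 = [CO2*]/KH = 70.2×10^-6 / 3.388×10^-2 = 2.07×10^-3 atm = 2070 μatm

pCO2 = 2070 μatm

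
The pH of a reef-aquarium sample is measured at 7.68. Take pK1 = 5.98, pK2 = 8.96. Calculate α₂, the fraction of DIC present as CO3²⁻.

α₂ = 0.0489

α₂ = 1 / (1 + [H⁺]/K2 + [H⁺]²/(K1K2)) = 1 / (1 + 10^+1.28 + 10^-0.42)
   = 1 / (1 + 19.055 + 0.38019) = 1/20.435 = 0.04894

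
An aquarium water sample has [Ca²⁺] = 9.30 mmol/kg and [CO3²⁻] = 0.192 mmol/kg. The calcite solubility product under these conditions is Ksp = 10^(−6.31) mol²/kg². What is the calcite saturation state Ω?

Ω = 3.65

Ksp = 10^(−6.31) = 4.898×10^-7
Ω = [Ca²⁺][CO3²⁻]/Ksp = (9.30×10^-3)(0.192×10^-3) / 4.898×10^-7 = 3.65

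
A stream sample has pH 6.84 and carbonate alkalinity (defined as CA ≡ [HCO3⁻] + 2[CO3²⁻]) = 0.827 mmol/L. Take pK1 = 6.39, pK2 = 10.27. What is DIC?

CA = [HCO3⁻] + 2[CO3²⁻] = (α₁ + 2α₂)·DIC
At pH 6.84: [H⁺]/K1 = 10^-0.45 = 0.35481, K2/[H⁺] = 10^-3.43 = 0.00037154
α₁ = 1/(1 + 0.35481 + 0.00037154) = 1/1.3552 = 0.7379; α₂ = α₁·K2/[H⁺] = 0.0002742
α₁ + 2α₂ = 0.7385
DIC = CA / (α₁ + 2α₂) = 0.827 / 0.7385 = 1.12 mmol/L

DIC = 1.12 mmol/L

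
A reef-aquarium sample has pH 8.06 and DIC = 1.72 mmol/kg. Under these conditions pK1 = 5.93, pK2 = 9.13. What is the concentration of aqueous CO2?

α₀ = 1 / (1 + K1/[H⁺] + K1K2/[H⁺]²) = 1 / (1 + 10^+2.13 + 10^+1.06)
   = 1 / (1 + 134.90 + 11.482) = 1/147.38 = 0.006785
[CO2*] = α₀ × DIC = 0.006785 × 1.72 = 0.0117 mmol/kg = 11.7 μmol/kg

[CO2*] = 11.7 μmol/kg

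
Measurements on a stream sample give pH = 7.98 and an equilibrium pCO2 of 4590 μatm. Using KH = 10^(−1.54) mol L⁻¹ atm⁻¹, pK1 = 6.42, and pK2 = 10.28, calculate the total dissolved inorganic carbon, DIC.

[CO2*] = KH · pCO2 = 10^(−1.54) × 4590×10^-6 = 1.324×10^-4 mol/L
α₀ = 1/(1 + K1/[H⁺] + K1K2/[H⁺]²) = 1/(1 + 10^+1.56 + 10^-0.74) = 0.02667
DIC = [CO2*]/α₀ = 1.324×10^-4 / 0.02667 = 4.96 mmol/L

DIC = 4.96 mmol/L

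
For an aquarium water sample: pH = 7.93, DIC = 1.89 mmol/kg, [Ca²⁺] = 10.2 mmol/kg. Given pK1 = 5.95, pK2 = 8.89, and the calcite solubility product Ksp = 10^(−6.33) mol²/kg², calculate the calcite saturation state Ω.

Ω = 4.03

α₂ = 1 / (1 + [H⁺]/K2 + [H⁺]²/(K1K2)) = 1 / (1 + 10^+0.96 + 10^-1.02)
   = 1 / (1 + 9.1201 + 0.095499) = 1/10.216 = 0.09789
[CO3²⁻] = α₂ × DIC = 0.09789 × 1.89 = 0.1850 mmol/kg
Ksp = 10^(−6.33) = 4.677×10^-7
Ω = [Ca²⁺][CO3²⁻]/Ksp = (10.2×10^-3)(1.850×10^-4) / 4.677×10^-7 = 4.03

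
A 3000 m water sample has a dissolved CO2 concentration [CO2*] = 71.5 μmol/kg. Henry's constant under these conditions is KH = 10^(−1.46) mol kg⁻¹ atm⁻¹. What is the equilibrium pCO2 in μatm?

pCO2 = 2060 μatm

KH = 10^(−1.46) = 3.467×10^-2 mol kg⁻¹ atm⁻¹
pCO2 = [CO2*]/KH = 71.5×10^-6 / 3.467×10^-2 = 2.06×10^-3 atm = 2060 μatm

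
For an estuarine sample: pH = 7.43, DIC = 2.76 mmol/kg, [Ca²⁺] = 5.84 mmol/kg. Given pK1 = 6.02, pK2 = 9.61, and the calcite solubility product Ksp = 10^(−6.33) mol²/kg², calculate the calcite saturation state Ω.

α₂ = 1 / (1 + [H⁺]/K2 + [H⁺]²/(K1K2)) = 1 / (1 + 10^+2.18 + 10^+0.77)
   = 1 / (1 + 151.36 + 5.8884) = 1/158.24 = 0.006319
[CO3²⁻] = α₂ × DIC = 0.006319 × 2.76 = 0.01744 mmol/kg = 17.44 μmol/kg
Ksp = 10^(−6.33) = 4.677×10^-7
Ω = [Ca²⁺][CO3²⁻]/Ksp = (5.84×10^-3)(1.744×10^-5) / 4.677×10^-7 = 0.218

Ω = 0.218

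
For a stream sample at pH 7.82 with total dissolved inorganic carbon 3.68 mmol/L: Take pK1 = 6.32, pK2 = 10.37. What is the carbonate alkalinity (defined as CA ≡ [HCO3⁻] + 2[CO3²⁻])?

CA = 3.58 mmol/L

CA = [HCO3⁻] + 2[CO3²⁻] = (α₁ + 2α₂)·DIC
At pH 7.82: [H⁺]/K1 = 10^-1.50 = 0.031623, K2/[H⁺] = 10^-2.55 = 0.0028184
α₁ = 1/(1 + 0.031623 + 0.0028184) = 1/1.0344 = 0.9667; α₂ = α₁·K2/[H⁺] = 0.002725
α₁ + 2α₂ = 0.9722
CA = 0.9722 × 3.68 = 3.58 mmol/L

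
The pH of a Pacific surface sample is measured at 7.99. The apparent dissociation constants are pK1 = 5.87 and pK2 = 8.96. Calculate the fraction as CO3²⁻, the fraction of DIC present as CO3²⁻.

α₂ = 1 / (1 + [H⁺]/K2 + [H⁺]²/(K1K2)) = 1 / (1 + 10^+0.97 + 10^-1.15)
   = 1 / (1 + 9.3325 + 0.070795) = 1/10.403 = 0.09612

α₂ = 0.0961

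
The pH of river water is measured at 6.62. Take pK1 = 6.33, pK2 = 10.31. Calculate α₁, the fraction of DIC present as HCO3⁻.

α₁ = 0.661

α₁ = 1 / (1 + [H⁺]/K1 + K2/[H⁺]) = 1 / (1 + 10^-0.29 + 10^-3.69)
   = 1 / (1 + 0.51286 + 0.00020417) = 1/1.5131 = 0.6609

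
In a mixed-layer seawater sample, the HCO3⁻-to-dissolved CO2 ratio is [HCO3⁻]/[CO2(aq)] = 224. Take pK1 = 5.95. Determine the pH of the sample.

pH = 8.30

From K1 = [H⁺][HCO3⁻]/[CO2(aq)]:  pH = pK1 + log₁₀([HCO3⁻]/[CO2(aq)])
log₁₀(224) = +2.350
pH = 5.95 + (+2.350) = 8.30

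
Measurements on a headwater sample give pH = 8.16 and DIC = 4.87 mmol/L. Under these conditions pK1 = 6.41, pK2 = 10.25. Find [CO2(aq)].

α₀ = 1 / (1 + K1/[H⁺] + K1K2/[H⁺]²) = 1 / (1 + 10^+1.75 + 10^-0.34)
   = 1 / (1 + 56.234 + 0.45709) = 1/57.691 = 0.01733
[CO2*] = α₀ × DIC = 0.01733 × 4.87 = 0.0844 mmol/L

[CO2*] = 0.0844 mmol/L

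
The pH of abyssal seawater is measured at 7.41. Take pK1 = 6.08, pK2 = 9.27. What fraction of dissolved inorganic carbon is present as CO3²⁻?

α₂ = 0.0130

α₂ = 1 / (1 + [H⁺]/K2 + [H⁺]²/(K1K2)) = 1 / (1 + 10^+1.86 + 10^+0.53)
   = 1 / (1 + 72.444 + 3.3884) = 1/76.832 = 0.01302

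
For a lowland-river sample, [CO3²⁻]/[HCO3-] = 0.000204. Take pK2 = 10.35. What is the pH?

pH = 6.66

From K2 = [H⁺][CO3²⁻]/[HCO3-]:  pH = pK2 + log₁₀([CO3²⁻]/[HCO3-])
log₁₀(0.000204) = -3.690
pH = 10.35 + (-3.690) = 6.66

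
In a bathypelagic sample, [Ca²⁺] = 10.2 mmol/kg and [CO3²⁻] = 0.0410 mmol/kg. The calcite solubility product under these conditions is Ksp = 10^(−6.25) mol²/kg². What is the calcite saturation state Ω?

Ksp = 10^(−6.25) = 5.623×10^-7
Ω = [Ca²⁺][CO3²⁻]/Ksp = (10.2×10^-3)(0.0410×10^-3) / 5.623×10^-7 = 0.744

Ω = 0.744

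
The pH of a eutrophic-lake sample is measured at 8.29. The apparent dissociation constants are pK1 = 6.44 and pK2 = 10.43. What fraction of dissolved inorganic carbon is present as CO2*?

α₀ = 1 / (1 + K1/[H⁺] + K1K2/[H⁺]²) = 1 / (1 + 10^+1.85 + 10^-0.29)
   = 1 / (1 + 70.795 + 0.51286) = 1/72.307 = 0.01383

α₀ = 0.0138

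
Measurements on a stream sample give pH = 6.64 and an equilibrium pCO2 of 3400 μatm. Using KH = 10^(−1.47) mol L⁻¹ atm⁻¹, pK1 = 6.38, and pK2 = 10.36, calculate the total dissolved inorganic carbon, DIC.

DIC = 0.325 mmol/L

[CO2*] = KH · pCO2 = 10^(−1.47) × 3400×10^-6 = 1.152×10^-4 mol/L
α₀ = 1/(1 + K1/[H⁺] + K1K2/[H⁺]²) = 1/(1 + 10^+0.26 + 10^-3.46) = 0.3546
DIC = [CO2*]/α₀ = 1.152×10^-4 / 0.3546 = 0.325 mmol/L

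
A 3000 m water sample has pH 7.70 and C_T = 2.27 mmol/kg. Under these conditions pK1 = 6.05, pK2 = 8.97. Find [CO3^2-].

α₂ = 1 / (1 + [H⁺]/K2 + [H⁺]²/(K1K2)) = 1 / (1 + 10^+1.27 + 10^-0.38)
   = 1 / (1 + 18.621 + 0.41687) = 1/20.038 = 0.04991
[CO3²⁻] = α₂ × DIC = 0.04991 × 2.27 = 0.113 mmol/kg

[CO3²⁻] = 0.113 mmol/kg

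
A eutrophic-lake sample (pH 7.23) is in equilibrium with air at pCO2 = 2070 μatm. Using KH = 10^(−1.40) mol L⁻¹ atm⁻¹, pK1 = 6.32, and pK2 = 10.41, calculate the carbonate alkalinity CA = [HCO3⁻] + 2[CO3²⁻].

[CO2*] = KH · pCO2 = 10^(−1.40) × 2070×10^-6 = 8.241×10^-5 mol/L
α₀ = 1/(1 + K1/[H⁺] + K1K2/[H⁺]²) = 1/(1 + 10^+0.91 + 10^-2.27) = 0.1095
DIC = [CO2*]/α₀ = 8.241×10^-5 / 0.1095 = 0.7527 mmol/L
CA = (α₁ + 2α₂)·DIC = (0.8899 + 2×0.0005880) × 0.7527 = 0.671 mmol/L

CA = 0.671 mmol/L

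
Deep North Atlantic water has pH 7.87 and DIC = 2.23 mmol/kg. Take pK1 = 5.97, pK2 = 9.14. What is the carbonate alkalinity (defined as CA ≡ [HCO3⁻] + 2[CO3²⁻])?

CA = [HCO3⁻] + 2[CO3²⁻] = (α₁ + 2α₂)·DIC
At pH 7.87: [H⁺]/K1 = 10^-1.90 = 0.012589, K2/[H⁺] = 10^-1.27 = 0.053703
α₁ = 1/(1 + 0.012589 + 0.053703) = 1/1.0663 = 0.9378; α₂ = α₁·K2/[H⁺] = 0.05036
α₁ + 2α₂ = 1.0386
CA = 1.0386 × 2.23 = 2.32 mmol/kg

CA = 2.32 mmol/kg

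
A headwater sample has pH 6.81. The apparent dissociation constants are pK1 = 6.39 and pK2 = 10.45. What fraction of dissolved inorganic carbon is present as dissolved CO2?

α₀ = 0.275

α₀ = 1 / (1 + K1/[H⁺] + K1K2/[H⁺]²) = 1 / (1 + 10^+0.42 + 10^-3.22)
   = 1 / (1 + 2.6303 + 0.00060256) = 1/3.6309 = 0.2754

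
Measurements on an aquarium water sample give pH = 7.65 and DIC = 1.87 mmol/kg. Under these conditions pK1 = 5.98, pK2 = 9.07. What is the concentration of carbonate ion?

α₂ = 1 / (1 + [H⁺]/K2 + [H⁺]²/(K1K2)) = 1 / (1 + 10^+1.42 + 10^-0.25)
   = 1 / (1 + 26.303 + 0.56234) = 1/27.865 = 0.03589
[CO3²⁻] = α₂ × DIC = 0.03589 × 1.87 = 0.0671 mmol/kg

[CO3²⁻] = 0.0671 mmol/kg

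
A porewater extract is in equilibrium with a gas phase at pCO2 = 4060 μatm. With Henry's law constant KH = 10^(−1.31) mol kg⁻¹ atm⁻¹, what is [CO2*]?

[CO2*] = 199 μmol/kg

KH = 10^(−1.31) = 4.898×10^-2 mol kg⁻¹ atm⁻¹
[CO2*] = KH · pCO2 = 4.898×10^-2 × 4060×10^-6 atm = 1.99×10^-4 mol/kg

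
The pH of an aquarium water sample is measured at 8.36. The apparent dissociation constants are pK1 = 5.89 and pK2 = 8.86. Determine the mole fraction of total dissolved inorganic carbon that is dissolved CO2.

α₀ = 0.00257

α₀ = 1 / (1 + K1/[H⁺] + K1K2/[H⁺]²) = 1 / (1 + 10^+2.47 + 10^+1.97)
   = 1 / (1 + 295.12 + 93.325) = 1/389.45 = 0.002568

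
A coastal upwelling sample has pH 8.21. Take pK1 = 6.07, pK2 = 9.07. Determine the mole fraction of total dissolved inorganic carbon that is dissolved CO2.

α₀ = 0.00633

α₀ = 1 / (1 + K1/[H⁺] + K1K2/[H⁺]²) = 1 / (1 + 10^+2.14 + 10^+1.28)
   = 1 / (1 + 138.04 + 19.055) = 1/158.09 = 0.006325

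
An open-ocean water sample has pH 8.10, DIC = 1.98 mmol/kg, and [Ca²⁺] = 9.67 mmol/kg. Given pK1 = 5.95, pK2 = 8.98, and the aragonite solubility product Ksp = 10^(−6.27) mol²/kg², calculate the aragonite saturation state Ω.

α₂ = 1 / (1 + [H⁺]/K2 + [H⁺]²/(K1K2)) = 1 / (1 + 10^+0.88 + 10^-1.27)
   = 1 / (1 + 7.5858 + 0.053703) = 1/8.6395 = 0.1157
[CO3²⁻] = α₂ × DIC = 0.1157 × 1.98 = 0.2292 mmol/kg
Ksp = 10^(−6.27) = 5.370×10^-7
Ω = [Ca²⁺][CO3²⁻]/Ksp = (9.67×10^-3)(2.292×10^-4) / 5.370×10^-7 = 4.13

Ω = 4.13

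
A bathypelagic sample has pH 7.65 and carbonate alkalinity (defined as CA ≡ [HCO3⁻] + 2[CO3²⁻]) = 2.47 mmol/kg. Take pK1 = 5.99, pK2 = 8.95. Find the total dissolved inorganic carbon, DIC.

CA = [HCO3⁻] + 2[CO3²⁻] = (α₁ + 2α₂)·DIC
At pH 7.65: [H⁺]/K1 = 10^-1.66 = 0.021878, K2/[H⁺] = 10^-1.30 = 0.050119
α₁ = 1/(1 + 0.021878 + 0.050119) = 1/1.0720 = 0.9328; α₂ = α₁·K2/[H⁺] = 0.04675
α₁ + 2α₂ = 1.0263
DIC = CA / (α₁ + 2α₂) = 2.47 / 1.0263 = 2.41 mmol/kg

DIC = 2.41 mmol/kg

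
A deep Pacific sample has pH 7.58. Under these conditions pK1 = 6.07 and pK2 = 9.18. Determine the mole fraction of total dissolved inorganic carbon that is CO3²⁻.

α₂ = 0.0238

α₂ = 1 / (1 + [H⁺]/K2 + [H⁺]²/(K1K2)) = 1 / (1 + 10^+1.60 + 10^+0.09)
   = 1 / (1 + 39.811 + 1.2303) = 1/42.041 = 0.02379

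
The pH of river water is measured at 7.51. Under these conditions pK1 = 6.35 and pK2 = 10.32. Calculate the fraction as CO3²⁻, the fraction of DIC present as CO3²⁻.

α₂ = 1 / (1 + [H⁺]/K2 + [H⁺]²/(K1K2)) = 1 / (1 + 10^+2.81 + 10^+1.65)
   = 1 / (1 + 645.65 + 44.668) = 1/691.32 = 0.001447

α₂ = 0.00145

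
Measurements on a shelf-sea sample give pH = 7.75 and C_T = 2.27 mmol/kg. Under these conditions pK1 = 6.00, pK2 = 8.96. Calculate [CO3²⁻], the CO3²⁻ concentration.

[CO3²⁻] = 0.130 mmol/kg

α₂ = 1 / (1 + [H⁺]/K2 + [H⁺]²/(K1K2)) = 1 / (1 + 10^+1.21 + 10^-0.54)
   = 1 / (1 + 16.218 + 0.28840) = 1/17.507 = 0.05712
[CO3²⁻] = α₂ × DIC = 0.05712 × 2.27 = 0.130 mmol/kg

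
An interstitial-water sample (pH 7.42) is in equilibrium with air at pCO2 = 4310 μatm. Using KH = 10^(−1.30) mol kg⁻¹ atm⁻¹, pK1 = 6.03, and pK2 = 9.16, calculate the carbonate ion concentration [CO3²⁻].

[CO3²⁻] = 0.0965 mmol/kg

[CO2*] = KH · pCO2 = 10^(−1.30) × 4310×10^-6 = 2.160×10^-4 mol/kg
α₀ = 1/(1 + K1/[H⁺] + K1K2/[H⁺]²) = 1/(1 + 10^+1.39 + 10^-0.35) = 0.03847
DIC = [CO2*]/α₀ = 2.160×10^-4 / 0.03847 = 5.615 mmol/kg
[CO3²⁻] = α₂·DIC; α₂ = 0.01718, so [CO3²⁻] = 0.01718 × 5.615 = 0.0965 mmol/kg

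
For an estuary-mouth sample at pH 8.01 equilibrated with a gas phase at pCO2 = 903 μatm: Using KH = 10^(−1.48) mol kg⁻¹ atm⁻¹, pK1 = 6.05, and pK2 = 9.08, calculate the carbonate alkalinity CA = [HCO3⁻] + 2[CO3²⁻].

CA = 3.19 mmol/kg

[CO2*] = KH · pCO2 = 10^(−1.48) × 903×10^-6 = 2.990×10^-5 mol/kg
α₀ = 1/(1 + K1/[H⁺] + K1K2/[H⁺]²) = 1/(1 + 10^+1.96 + 10^+0.89) = 0.01000
DIC = [CO2*]/α₀ = 2.990×10^-5 / 0.01000 = 2.989 mmol/kg
CA = (α₁ + 2α₂)·DIC = (0.9123 + 2×0.07765) × 2.989 = 3.19 mmol/kg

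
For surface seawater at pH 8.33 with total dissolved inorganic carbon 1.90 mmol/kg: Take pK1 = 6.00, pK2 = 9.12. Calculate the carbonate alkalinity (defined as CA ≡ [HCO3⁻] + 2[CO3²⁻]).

CA = 2.16 mmol/kg

CA = [HCO3⁻] + 2[CO3²⁻] = (α₁ + 2α₂)·DIC
At pH 8.33: [H⁺]/K1 = 10^-2.33 = 0.0046774, K2/[H⁺] = 10^-0.79 = 0.16218
α₁ = 1/(1 + 0.0046774 + 0.16218) = 1/1.1669 = 0.8570; α₂ = α₁·K2/[H⁺] = 0.1390
α₁ + 2α₂ = 1.1350
CA = 1.1350 × 1.90 = 2.16 mmol/kg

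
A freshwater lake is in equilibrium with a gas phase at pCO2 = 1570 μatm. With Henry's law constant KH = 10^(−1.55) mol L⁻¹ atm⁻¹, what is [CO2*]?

[CO2*] = 44.2 μmol/L

KH = 10^(−1.55) = 2.818×10^-2 mol L⁻¹ atm⁻¹
[CO2*] = KH · pCO2 = 2.818×10^-2 × 1570×10^-6 atm = 4.42×10^-5 mol/L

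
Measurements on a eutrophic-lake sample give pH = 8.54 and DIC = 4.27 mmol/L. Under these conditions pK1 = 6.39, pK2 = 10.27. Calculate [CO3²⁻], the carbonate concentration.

[CO3²⁻] = 0.0775 mmol/L

α₂ = 1 / (1 + [H⁺]/K2 + [H⁺]²/(K1K2)) = 1 / (1 + 10^+1.73 + 10^-0.42)
   = 1 / (1 + 53.703 + 0.38019) = 1/55.083 = 0.01815
[CO3²⁻] = α₂ × DIC = 0.01815 × 4.27 = 0.0775 mmol/L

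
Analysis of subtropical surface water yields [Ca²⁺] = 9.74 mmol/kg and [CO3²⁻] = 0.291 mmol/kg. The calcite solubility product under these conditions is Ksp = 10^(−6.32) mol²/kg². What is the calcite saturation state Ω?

Ksp = 10^(−6.32) = 4.786×10^-7
Ω = [Ca²⁺][CO3²⁻]/Ksp = (9.74×10^-3)(0.291×10^-3) / 4.786×10^-7 = 5.92

Ω = 5.92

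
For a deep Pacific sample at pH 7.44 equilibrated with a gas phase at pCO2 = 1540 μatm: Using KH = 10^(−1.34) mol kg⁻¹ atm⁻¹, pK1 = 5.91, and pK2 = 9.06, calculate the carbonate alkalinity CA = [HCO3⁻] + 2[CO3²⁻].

[CO2*] = KH · pCO2 = 10^(−1.34) × 1540×10^-6 = 7.039×10^-5 mol/kg
α₀ = 1/(1 + K1/[H⁺] + K1K2/[H⁺]²) = 1/(1 + 10^+1.53 + 10^-0.09) = 0.02801
DIC = [CO2*]/α₀ = 7.039×10^-5 / 0.02801 = 2.513 mmol/kg
CA = (α₁ + 2α₂)·DIC = (0.9492 + 2×0.02277) × 2.513 = 2.50 mmol/kg

CA = 2.50 mmol/kg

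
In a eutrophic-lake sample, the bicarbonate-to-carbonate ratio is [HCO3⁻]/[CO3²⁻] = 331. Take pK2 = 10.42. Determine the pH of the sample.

pH = 7.90

From K2 = [H⁺][CO3²⁻]/[HCO3⁻]:  pH = pK2 − log₁₀([HCO3⁻]/[CO3²⁻])
log₁₀(331) = +2.520
pH = 10.42 − (+2.520) = 7.90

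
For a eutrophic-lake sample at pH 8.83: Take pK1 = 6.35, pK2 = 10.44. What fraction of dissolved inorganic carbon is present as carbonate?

α₂ = 0.0239

α₂ = 1 / (1 + [H⁺]/K2 + [H⁺]²/(K1K2)) = 1 / (1 + 10^+1.61 + 10^-0.87)
   = 1 / (1 + 40.738 + 0.13490) = 1/41.873 = 0.02388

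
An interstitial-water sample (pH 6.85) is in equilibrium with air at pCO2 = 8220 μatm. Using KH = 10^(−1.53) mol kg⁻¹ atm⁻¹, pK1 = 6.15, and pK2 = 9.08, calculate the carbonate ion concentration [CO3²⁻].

[CO3²⁻] = 7.16 μmol/kg

[CO2*] = KH · pCO2 = 10^(−1.53) × 8220×10^-6 = 2.426×10^-4 mol/kg
α₀ = 1/(1 + K1/[H⁺] + K1K2/[H⁺]²) = 1/(1 + 10^+0.70 + 10^-1.53) = 0.1655
DIC = [CO2*]/α₀ = 2.426×10^-4 / 0.1655 = 1.466 mmol/kg
[CO3²⁻] = α₂·DIC; α₂ = 0.004885, so [CO3²⁻] = 0.004885 × 1.466 = 0.00716 mmol/kg = 7.16 μmol/kg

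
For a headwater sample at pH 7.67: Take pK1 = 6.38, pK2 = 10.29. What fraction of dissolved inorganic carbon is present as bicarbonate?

α₁ = 1 / (1 + [H⁺]/K1 + K2/[H⁺]) = 1 / (1 + 10^-1.29 + 10^-2.62)
   = 1 / (1 + 0.051286 + 0.0023988) = 1/1.0537 = 0.9491

α₁ = 0.949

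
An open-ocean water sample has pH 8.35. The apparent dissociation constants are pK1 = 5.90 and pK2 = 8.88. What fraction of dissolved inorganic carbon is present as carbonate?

α₂ = 1 / (1 + [H⁺]/K2 + [H⁺]²/(K1K2)) = 1 / (1 + 10^+0.53 + 10^-1.92)
   = 1 / (1 + 3.3884 + 0.012023) = 1/4.4005 = 0.2272

α₂ = 0.227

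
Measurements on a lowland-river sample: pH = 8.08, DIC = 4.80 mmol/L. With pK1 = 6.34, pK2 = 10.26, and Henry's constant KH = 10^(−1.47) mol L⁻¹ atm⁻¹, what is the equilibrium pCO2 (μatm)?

α₀ = 1 / (1 + K1/[H⁺] + K1K2/[H⁺]²) = 1 / (1 + 10^+1.74 + 10^-0.44)
   = 1 / (1 + 54.954 + 0.36308) = 1/56.317 = 0.01776
[CO2*] = α₀ × DIC = 0.01776 × 4.80 = 0.08523 mmol/L
pCO2 = [CO2*]/KH = 8.523×10^-5 / 3.388×10^-2 = 2520 μatm

pCO2 = 2520 μatm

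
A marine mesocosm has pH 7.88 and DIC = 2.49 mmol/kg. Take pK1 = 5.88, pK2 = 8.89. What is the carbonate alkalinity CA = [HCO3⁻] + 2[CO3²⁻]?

CA = 2.69 mmol/kg

CA = [HCO3⁻] + 2[CO3²⁻] = (α₁ + 2α₂)·DIC
At pH 7.88: [H⁺]/K1 = 10^-2.00 = 0.010000, K2/[H⁺] = 10^-1.01 = 0.097724
α₁ = 1/(1 + 0.010000 + 0.097724) = 1/1.1077 = 0.9028; α₂ = α₁·K2/[H⁺] = 0.08822
α₁ + 2α₂ = 1.0792
CA = 1.0792 × 2.49 = 2.69 mmol/kg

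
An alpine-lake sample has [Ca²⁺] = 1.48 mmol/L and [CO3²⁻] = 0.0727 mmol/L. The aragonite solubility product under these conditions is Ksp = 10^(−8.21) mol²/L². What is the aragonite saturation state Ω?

Ksp = 10^(−8.21) = 6.166×10^-9
Ω = [Ca²⁺][CO3²⁻]/Ksp = (1.48×10^-3)(0.0727×10^-3) / 6.166×10^-9 = 17.5

Ω = 17.5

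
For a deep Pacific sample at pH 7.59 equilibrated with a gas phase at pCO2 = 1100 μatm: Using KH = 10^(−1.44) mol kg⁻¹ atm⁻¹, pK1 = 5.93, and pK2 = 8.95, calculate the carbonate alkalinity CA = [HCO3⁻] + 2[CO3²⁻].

[CO2*] = KH · pCO2 = 10^(−1.44) × 1100×10^-6 = 3.994×10^-5 mol/kg
α₀ = 1/(1 + K1/[H⁺] + K1K2/[H⁺]²) = 1/(1 + 10^+1.66 + 10^+0.30) = 0.02053
DIC = [CO2*]/α₀ = 3.994×10^-5 / 0.02053 = 1.945 mmol/kg
CA = (α₁ + 2α₂)·DIC = (0.9385 + 2×0.04097) × 1.945 = 1.98 mmol/kg

CA = 1.98 mmol/kg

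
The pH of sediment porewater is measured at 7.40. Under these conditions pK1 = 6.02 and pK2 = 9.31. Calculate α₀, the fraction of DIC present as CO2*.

α₀ = 1 / (1 + K1/[H⁺] + K1K2/[H⁺]²) = 1 / (1 + 10^+1.38 + 10^-0.53)
   = 1 / (1 + 23.988 + 0.29512) = 1/25.283 = 0.03955

α₀ = 0.0396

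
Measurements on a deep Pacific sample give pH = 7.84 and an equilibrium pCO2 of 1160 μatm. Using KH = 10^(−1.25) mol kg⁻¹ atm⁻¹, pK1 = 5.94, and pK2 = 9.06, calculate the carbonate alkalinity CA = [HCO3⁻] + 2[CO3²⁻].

CA = 5.81 mmol/kg

[CO2*] = KH · pCO2 = 10^(−1.25) × 1160×10^-6 = 6.523×10^-5 mol/kg
α₀ = 1/(1 + K1/[H⁺] + K1K2/[H⁺]²) = 1/(1 + 10^+1.90 + 10^+0.68) = 0.01173
DIC = [CO2*]/α₀ = 6.523×10^-5 / 0.01173 = 5.559 mmol/kg
CA = (α₁ + 2α₂)·DIC = (0.9321 + 2×0.05616) × 5.559 = 5.81 mmol/kg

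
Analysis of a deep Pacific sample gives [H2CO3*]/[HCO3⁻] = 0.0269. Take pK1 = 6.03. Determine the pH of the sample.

pH = 7.60

From K1 = [H⁺][HCO3⁻]/[H2CO3*]:  pH = pK1 − log₁₀([H2CO3*]/[HCO3⁻])
log₁₀(0.0269) = -1.570
pH = 6.03 − (-1.570) = 7.60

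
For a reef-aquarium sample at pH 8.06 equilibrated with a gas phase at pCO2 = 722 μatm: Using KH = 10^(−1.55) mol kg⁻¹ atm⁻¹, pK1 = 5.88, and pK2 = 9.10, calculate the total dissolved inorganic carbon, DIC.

DIC = 3.38 mmol/kg

[CO2*] = KH · pCO2 = 10^(−1.55) × 722×10^-6 = 2.035×10^-5 mol/kg
α₀ = 1/(1 + K1/[H⁺] + K1K2/[H⁺]²) = 1/(1 + 10^+2.18 + 10^+1.14) = 0.006018
DIC = [CO2*]/α₀ = 2.035×10^-5 / 0.006018 = 3.38 mmol/kg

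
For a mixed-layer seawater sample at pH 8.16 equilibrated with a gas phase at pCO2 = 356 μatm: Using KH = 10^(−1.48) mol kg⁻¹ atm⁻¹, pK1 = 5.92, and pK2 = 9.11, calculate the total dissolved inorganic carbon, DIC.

[CO2*] = KH · pCO2 = 10^(−1.48) × 356×10^-6 = 1.179×10^-5 mol/kg
α₀ = 1/(1 + K1/[H⁺] + K1K2/[H⁺]²) = 1/(1 + 10^+2.24 + 10^+1.29) = 0.005147
DIC = [CO2*]/α₀ = 1.179×10^-5 / 0.005147 = 2.29 mmol/kg

DIC = 2.29 mmol/kg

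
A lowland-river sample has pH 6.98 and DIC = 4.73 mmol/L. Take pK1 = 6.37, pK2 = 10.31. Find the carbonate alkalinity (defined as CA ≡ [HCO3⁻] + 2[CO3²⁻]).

CA = 3.80 mmol/L

CA = [HCO3⁻] + 2[CO3²⁻] = (α₁ + 2α₂)·DIC
At pH 6.98: [H⁺]/K1 = 10^-0.61 = 0.24547, K2/[H⁺] = 10^-3.33 = 0.00046774
α₁ = 1/(1 + 0.24547 + 0.00046774) = 1/1.2459 = 0.8026; α₂ = α₁·K2/[H⁺] = 0.0003754
α₁ + 2α₂ = 0.8034
CA = 0.8034 × 4.73 = 3.80 mmol/L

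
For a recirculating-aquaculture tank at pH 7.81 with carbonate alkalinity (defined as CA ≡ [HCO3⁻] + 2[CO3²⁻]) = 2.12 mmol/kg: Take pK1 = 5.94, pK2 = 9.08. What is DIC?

CA = [HCO3⁻] + 2[CO3²⁻] = (α₁ + 2α₂)·DIC
At pH 7.81: [H⁺]/K1 = 10^-1.87 = 0.013490, K2/[H⁺] = 10^-1.27 = 0.053703
α₁ = 1/(1 + 0.013490 + 0.053703) = 1/1.0672 = 0.9370; α₂ = α₁·K2/[H⁺] = 0.05032
α₁ + 2α₂ = 1.0377
DIC = CA / (α₁ + 2α₂) = 2.12 / 1.0377 = 2.04 mmol/kg

DIC = 2.04 mmol/kg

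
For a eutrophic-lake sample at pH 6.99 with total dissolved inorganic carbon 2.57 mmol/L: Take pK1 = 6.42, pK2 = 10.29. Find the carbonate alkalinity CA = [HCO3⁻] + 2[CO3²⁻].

CA = [HCO3⁻] + 2[CO3²⁻] = (α₁ + 2α₂)·DIC
At pH 6.99: [H⁺]/K1 = 10^-0.57 = 0.26915, K2/[H⁺] = 10^-3.30 = 0.00050119
α₁ = 1/(1 + 0.26915 + 0.00050119) = 1/1.2697 = 0.7876; α₂ = α₁·K2/[H⁺] = 0.0003947
α₁ + 2α₂ = 0.7884
CA = 0.7884 × 2.57 = 2.03 mmol/L

CA = 2.03 mmol/L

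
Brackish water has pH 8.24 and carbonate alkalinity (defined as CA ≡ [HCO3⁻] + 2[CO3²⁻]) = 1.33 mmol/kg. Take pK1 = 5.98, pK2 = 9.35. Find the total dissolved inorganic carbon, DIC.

CA = [HCO3⁻] + 2[CO3²⁻] = (α₁ + 2α₂)·DIC
At pH 8.24: [H⁺]/K1 = 10^-2.26 = 0.0054954, K2/[H⁺] = 10^-1.11 = 0.077625
α₁ = 1/(1 + 0.0054954 + 0.077625) = 1/1.0831 = 0.9233; α₂ = α₁·K2/[H⁺] = 0.07167
α₁ + 2α₂ = 1.0666
DIC = CA / (α₁ + 2α₂) = 1.33 / 1.0666 = 1.25 mmol/kg

DIC = 1.25 mmol/kg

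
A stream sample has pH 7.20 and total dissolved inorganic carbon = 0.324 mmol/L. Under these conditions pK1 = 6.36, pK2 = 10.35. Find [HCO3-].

[HCO3⁻] = 0.283 mmol/L

α₁ = 1 / (1 + [H⁺]/K1 + K2/[H⁺]) = 1 / (1 + 10^-0.84 + 10^-3.15)
   = 1 / (1 + 0.14454 + 0.00070795) = 1/1.1453 = 0.8732
[HCO3⁻] = α₁ × DIC = 0.8732 × 0.324 = 0.283 mmol/L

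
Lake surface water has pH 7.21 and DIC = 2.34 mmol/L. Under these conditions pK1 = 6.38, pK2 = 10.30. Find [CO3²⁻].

α₂ = 1 / (1 + [H⁺]/K2 + [H⁺]²/(K1K2)) = 1 / (1 + 10^+3.09 + 10^+2.26)
   = 1 / (1 + 1230.3 + 181.97) = 1/1413.2 = 0.0007076
[CO3²⁻] = α₂ × DIC = 0.0007076 × 2.34 = 0.00166 mmol/L = 1.66 μmol/L

[CO3²⁻] = 1.66 μmol/L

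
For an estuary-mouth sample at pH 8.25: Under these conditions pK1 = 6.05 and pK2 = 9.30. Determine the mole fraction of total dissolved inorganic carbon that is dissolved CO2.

α₀ = 1 / (1 + K1/[H⁺] + K1K2/[H⁺]²) = 1 / (1 + 10^+2.20 + 10^+1.15)
   = 1 / (1 + 158.49 + 14.125) = 1/173.61 = 0.005760

α₀ = 0.00576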